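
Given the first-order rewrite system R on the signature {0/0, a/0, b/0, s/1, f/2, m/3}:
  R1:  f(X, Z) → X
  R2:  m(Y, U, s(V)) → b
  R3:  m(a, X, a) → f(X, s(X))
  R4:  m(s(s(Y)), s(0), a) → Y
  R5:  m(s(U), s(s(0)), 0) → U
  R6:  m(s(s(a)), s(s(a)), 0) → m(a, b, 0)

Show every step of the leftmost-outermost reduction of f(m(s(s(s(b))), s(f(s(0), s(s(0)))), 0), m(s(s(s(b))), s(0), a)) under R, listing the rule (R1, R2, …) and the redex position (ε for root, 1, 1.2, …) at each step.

s(s(b))

1. f(m(s(s(s(b))), s(f(s(0), s(s(0)))), 0), m(s(s(s(b))), s(0), a))  →  m(s(s(s(b))), s(f(s(0), s(s(0)))), 0)   [R1 at ε]
2. m(s(s(s(b))), s(f(s(0), s(s(0)))), 0)  →  m(s(s(s(b))), s(s(0)), 0)   [R1 at 2.1]
3. m(s(s(s(b))), s(s(0)), 0)  →  s(s(b))   [R5 at ε]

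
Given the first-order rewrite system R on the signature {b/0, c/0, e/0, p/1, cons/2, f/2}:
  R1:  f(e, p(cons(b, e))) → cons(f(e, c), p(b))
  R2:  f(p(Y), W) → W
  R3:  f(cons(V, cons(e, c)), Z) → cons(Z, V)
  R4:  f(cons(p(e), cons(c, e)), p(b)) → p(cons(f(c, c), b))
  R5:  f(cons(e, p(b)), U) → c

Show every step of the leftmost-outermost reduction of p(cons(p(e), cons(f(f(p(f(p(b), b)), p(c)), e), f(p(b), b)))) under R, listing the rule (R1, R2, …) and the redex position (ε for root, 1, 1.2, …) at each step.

1. p(cons(p(e), cons(f(f(p(f(p(b), b)), p(c)), e), f(p(b), b))))  →  p(cons(p(e), cons(f(p(c), e), f(p(b), b))))   [R2 at 1.2.1.1]
2. p(cons(p(e), cons(f(p(c), e), f(p(b), b))))  →  p(cons(p(e), cons(e, f(p(b), b))))   [R2 at 1.2.1]
3. p(cons(p(e), cons(e, f(p(b), b))))  →  p(cons(p(e), cons(e, b)))   [R2 at 1.2.2]

p(cons(p(e), cons(e, b)))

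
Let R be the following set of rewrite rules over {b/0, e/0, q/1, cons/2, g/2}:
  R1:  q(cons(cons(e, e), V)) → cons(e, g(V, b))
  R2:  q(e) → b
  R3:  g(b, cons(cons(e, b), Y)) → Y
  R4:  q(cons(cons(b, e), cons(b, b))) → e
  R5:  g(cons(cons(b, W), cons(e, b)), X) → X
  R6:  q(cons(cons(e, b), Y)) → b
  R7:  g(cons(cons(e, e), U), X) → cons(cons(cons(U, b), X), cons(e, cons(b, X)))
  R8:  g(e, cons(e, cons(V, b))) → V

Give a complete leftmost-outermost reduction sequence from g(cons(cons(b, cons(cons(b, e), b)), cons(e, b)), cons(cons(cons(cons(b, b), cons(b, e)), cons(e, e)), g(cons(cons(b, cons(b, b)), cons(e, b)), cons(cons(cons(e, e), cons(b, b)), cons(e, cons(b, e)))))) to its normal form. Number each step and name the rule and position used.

cons(cons(cons(cons(b, b), cons(b, e)), cons(e, e)), cons(cons(cons(e, e), cons(b, b)), cons(e, cons(b, e))))

1. g(cons(cons(b, cons(cons(b, e), b)), cons(e, b)), cons(cons(cons(cons(b, b), cons(b, e)), cons(e, e)), g(cons(cons(b, cons(b, b)), cons(e, b)), cons(cons(cons(e, e), cons(b, b)), cons(e, cons(b, e))))))  →  cons(cons(cons(cons(b, b), cons(b, e)), cons(e, e)), g(cons(cons(b, cons(b, b)), cons(e, b)), cons(cons(cons(e, e), cons(b, b)), cons(e, cons(b, e)))))   [R5 at ε]
2. cons(cons(cons(cons(b, b), cons(b, e)), cons(e, e)), g(cons(cons(b, cons(b, b)), cons(e, b)), cons(cons(cons(e, e), cons(b, b)), cons(e, cons(b, e)))))  →  cons(cons(cons(cons(b, b), cons(b, e)), cons(e, e)), cons(cons(cons(e, e), cons(b, b)), cons(e, cons(b, e))))   [R5 at 2]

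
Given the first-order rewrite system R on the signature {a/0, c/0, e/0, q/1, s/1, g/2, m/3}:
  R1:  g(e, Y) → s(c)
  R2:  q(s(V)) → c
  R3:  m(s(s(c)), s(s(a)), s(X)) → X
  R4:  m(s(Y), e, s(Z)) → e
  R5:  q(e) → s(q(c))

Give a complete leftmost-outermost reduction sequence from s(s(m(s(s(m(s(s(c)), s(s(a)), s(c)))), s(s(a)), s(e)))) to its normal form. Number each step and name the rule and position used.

1. s(s(m(s(s(m(s(s(c)), s(s(a)), s(c)))), s(s(a)), s(e))))  →  s(s(m(s(s(c)), s(s(a)), s(e))))   [R3 at 1.1.1.1.1]
2. s(s(m(s(s(c)), s(s(a)), s(e))))  →  s(s(e))   [R3 at 1.1]

s(s(e))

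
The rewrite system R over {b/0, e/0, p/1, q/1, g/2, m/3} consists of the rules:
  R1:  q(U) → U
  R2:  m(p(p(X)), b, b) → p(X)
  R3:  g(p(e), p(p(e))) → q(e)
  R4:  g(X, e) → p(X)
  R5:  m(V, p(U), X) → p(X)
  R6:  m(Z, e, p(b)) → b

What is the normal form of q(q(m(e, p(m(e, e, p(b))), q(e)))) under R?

p(e)

1. q(q(m(e, p(m(e, e, p(b))), q(e))))  →  q(m(e, p(m(e, e, p(b))), q(e)))   [R1 at ε]
2. q(m(e, p(m(e, e, p(b))), q(e)))  →  m(e, p(m(e, e, p(b))), q(e))   [R1 at ε]
3. m(e, p(m(e, e, p(b))), q(e))  →  p(q(e))   [R5 at ε]
4. p(q(e))  →  p(e)   [R1 at 1]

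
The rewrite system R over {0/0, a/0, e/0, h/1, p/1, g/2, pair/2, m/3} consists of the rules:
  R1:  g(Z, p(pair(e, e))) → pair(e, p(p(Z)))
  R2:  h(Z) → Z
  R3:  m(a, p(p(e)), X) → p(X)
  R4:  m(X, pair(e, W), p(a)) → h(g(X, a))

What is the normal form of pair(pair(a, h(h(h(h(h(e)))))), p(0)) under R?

1. pair(pair(a, h(h(h(h(h(e)))))), p(0))  →  pair(pair(a, h(h(h(h(e))))), p(0))   [R2 at 1.2]
2. pair(pair(a, h(h(h(h(e))))), p(0))  →  pair(pair(a, h(h(h(e)))), p(0))   [R2 at 1.2]
3. pair(pair(a, h(h(h(e)))), p(0))  →  pair(pair(a, h(h(e))), p(0))   [R2 at 1.2]
4. pair(pair(a, h(h(e))), p(0))  →  pair(pair(a, h(e)), p(0))   [R2 at 1.2]
5. pair(pair(a, h(e)), p(0))  →  pair(pair(a, e), p(0))   [R2 at 1.2]

pair(pair(a, e), p(0))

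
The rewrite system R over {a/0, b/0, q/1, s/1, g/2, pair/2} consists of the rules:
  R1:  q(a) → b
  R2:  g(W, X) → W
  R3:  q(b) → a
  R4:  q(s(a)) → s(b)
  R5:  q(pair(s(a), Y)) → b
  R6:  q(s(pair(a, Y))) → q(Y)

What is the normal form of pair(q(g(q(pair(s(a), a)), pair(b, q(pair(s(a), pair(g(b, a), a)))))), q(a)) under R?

pair(a, b)

1. pair(q(g(q(pair(s(a), a)), pair(b, q(pair(s(a), pair(g(b, a), a)))))), q(a))  →  pair(q(q(pair(s(a), a))), q(a))   [R2 at 1.1]
2. pair(q(q(pair(s(a), a))), q(a))  →  pair(q(b), q(a))   [R5 at 1.1]
3. pair(q(b), q(a))  →  pair(a, q(a))   [R3 at 1]
4. pair(a, q(a))  →  pair(a, b)   [R1 at 2]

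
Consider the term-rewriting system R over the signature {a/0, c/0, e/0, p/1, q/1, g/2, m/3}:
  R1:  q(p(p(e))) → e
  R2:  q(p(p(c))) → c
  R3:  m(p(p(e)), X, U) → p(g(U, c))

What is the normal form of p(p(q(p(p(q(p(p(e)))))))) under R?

p(p(e))

1. p(p(q(p(p(q(p(p(e))))))))  →  p(p(q(p(p(e)))))   [R1 at 1.1.1.1.1]
2. p(p(q(p(p(e)))))  →  p(p(e))   [R1 at 1.1]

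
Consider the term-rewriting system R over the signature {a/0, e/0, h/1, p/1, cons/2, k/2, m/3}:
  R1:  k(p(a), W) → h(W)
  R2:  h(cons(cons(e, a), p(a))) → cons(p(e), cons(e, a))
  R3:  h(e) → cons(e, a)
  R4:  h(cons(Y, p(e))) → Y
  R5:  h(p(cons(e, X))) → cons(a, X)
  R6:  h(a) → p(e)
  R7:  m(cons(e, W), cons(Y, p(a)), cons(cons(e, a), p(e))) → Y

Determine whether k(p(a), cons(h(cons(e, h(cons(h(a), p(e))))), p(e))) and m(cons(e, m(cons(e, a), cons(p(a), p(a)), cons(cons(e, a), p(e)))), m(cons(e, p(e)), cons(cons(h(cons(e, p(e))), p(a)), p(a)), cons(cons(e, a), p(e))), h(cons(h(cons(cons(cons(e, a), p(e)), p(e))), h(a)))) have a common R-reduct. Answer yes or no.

Reduce t₁ = k(p(a), cons(h(cons(e, h(cons(h(a), p(e))))), p(e))):
1. k(p(a), cons(h(cons(e, h(cons(h(a), p(e))))), p(e)))  →  h(cons(h(cons(e, h(cons(h(a), p(e))))), p(e)))   [R1 at ε]
2. h(cons(h(cons(e, h(cons(h(a), p(e))))), p(e)))  →  h(cons(e, h(cons(h(a), p(e)))))   [R4 at ε]
3. h(cons(e, h(cons(h(a), p(e)))))  →  h(cons(e, h(a)))   [R4 at 1.2]
4. h(cons(e, h(a)))  →  h(cons(e, p(e)))   [R6 at 1.2]
5. h(cons(e, p(e)))  →  e   [R4 at ε]

Reduce t₂ = m(cons(e, m(cons(e, a), cons(p(a), p(a)), cons(cons(e, a), p(e)))), m(cons(e, p(e)), cons(cons(h(cons(e, p(e))), p(a)), p(a)), cons(cons(e, a), p(e))), h(cons(h(cons(cons(cons(e, a), p(e)), p(e))), h(a)))):
1. m(cons(e, m(cons(e, a), cons(p(a), p(a)), cons(cons(e, a), p(e)))), m(cons(e, p(e)), cons(cons(h(cons(e, p(e))), p(a)), p(a)), cons(cons(e, a), p(e))), h(cons(h(cons(cons(cons(e, a), p(e)), p(e))), h(a))))  →  m(cons(e, p(a)), m(cons(e, p(e)), cons(cons(h(cons(e, p(e))), p(a)), p(a)), cons(cons(e, a), p(e))), h(cons(h(cons(cons(cons(e, a), p(e)), p(e))), h(a))))   [R7 at 1.2]
2. m(cons(e, p(a)), m(cons(e, p(e)), cons(cons(h(cons(e, p(e))), p(a)), p(a)), cons(cons(e, a), p(e))), h(cons(h(cons(cons(cons(e, a), p(e)), p(e))), h(a))))  →  m(cons(e, p(a)), cons(h(cons(e, p(e))), p(a)), h(cons(h(cons(cons(cons(e, a), p(e)), p(e))), h(a))))   [R7 at 2]
3. m(cons(e, p(a)), cons(h(cons(e, p(e))), p(a)), h(cons(h(cons(cons(cons(e, a), p(e)), p(e))), h(a))))  →  m(cons(e, p(a)), cons(e, p(a)), h(cons(h(cons(cons(cons(e, a), p(e)), p(e))), h(a))))   [R4 at 2.1]
4. m(cons(e, p(a)), cons(e, p(a)), h(cons(h(cons(cons(cons(e, a), p(e)), p(e))), h(a))))  →  m(cons(e, p(a)), cons(e, p(a)), h(cons(cons(cons(e, a), p(e)), h(a))))   [R4 at 3.1.1]
5. m(cons(e, p(a)), cons(e, p(a)), h(cons(cons(cons(e, a), p(e)), h(a))))  →  m(cons(e, p(a)), cons(e, p(a)), h(cons(cons(cons(e, a), p(e)), p(e))))   [R6 at 3.1.2]
6. m(cons(e, p(a)), cons(e, p(a)), h(cons(cons(cons(e, a), p(e)), p(e))))  →  m(cons(e, p(a)), cons(e, p(a)), cons(cons(e, a), p(e)))   [R4 at 3]
7. m(cons(e, p(a)), cons(e, p(a)), cons(cons(e, a), p(e)))  →  e   [R7 at ε]

yes — NF(t₁) = e, NF(t₂) = e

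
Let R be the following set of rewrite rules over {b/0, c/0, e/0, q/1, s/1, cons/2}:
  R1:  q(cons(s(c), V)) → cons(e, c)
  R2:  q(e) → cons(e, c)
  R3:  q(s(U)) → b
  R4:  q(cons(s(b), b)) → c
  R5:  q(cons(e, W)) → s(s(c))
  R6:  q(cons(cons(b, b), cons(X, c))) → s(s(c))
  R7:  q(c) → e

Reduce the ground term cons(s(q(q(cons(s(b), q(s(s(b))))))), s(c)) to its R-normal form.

1. cons(s(q(q(cons(s(b), q(s(s(b))))))), s(c))  →  cons(s(q(q(cons(s(b), b)))), s(c))   [R3 at 1.1.1.1.2]
2. cons(s(q(q(cons(s(b), b)))), s(c))  →  cons(s(q(c)), s(c))   [R4 at 1.1.1]
3. cons(s(q(c)), s(c))  →  cons(s(e), s(c))   [R7 at 1.1]

cons(s(e), s(c))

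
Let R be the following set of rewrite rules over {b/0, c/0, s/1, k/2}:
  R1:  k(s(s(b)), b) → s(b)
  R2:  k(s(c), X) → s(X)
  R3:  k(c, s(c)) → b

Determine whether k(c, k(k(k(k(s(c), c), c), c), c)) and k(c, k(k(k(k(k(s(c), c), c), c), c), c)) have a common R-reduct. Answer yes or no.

Reduce t₁ = k(c, k(k(k(k(s(c), c), c), c), c)):
1. k(c, k(k(k(k(s(c), c), c), c), c))  →  k(c, k(k(k(s(c), c), c), c))   [R2 at 2.1.1.1]
2. k(c, k(k(k(s(c), c), c), c))  →  k(c, k(k(s(c), c), c))   [R2 at 2.1.1]
3. k(c, k(k(s(c), c), c))  →  k(c, k(s(c), c))   [R2 at 2.1]
4. k(c, k(s(c), c))  →  k(c, s(c))   [R2 at 2]
5. k(c, s(c))  →  b   [R3 at ε]

Reduce t₂ = k(c, k(k(k(k(k(s(c), c), c), c), c), c)):
1. k(c, k(k(k(k(k(s(c), c), c), c), c), c))  →  k(c, k(k(k(k(s(c), c), c), c), c))   [R2 at 2.1.1.1.1]
2. k(c, k(k(k(k(s(c), c), c), c), c))  →  k(c, k(k(k(s(c), c), c), c))   [R2 at 2.1.1.1]
3. k(c, k(k(k(s(c), c), c), c))  →  k(c, k(k(s(c), c), c))   [R2 at 2.1.1]
4. k(c, k(k(s(c), c), c))  →  k(c, k(s(c), c))   [R2 at 2.1]
5. k(c, k(s(c), c))  →  k(c, s(c))   [R2 at 2]
6. k(c, s(c))  →  b   [R3 at ε]

yes — NF(t₁) = b, NF(t₂) = b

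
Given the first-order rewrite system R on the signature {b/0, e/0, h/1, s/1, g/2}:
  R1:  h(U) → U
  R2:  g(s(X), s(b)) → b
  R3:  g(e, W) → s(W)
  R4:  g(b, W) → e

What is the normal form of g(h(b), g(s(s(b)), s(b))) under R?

1. g(h(b), g(s(s(b)), s(b)))  →  g(b, g(s(s(b)), s(b)))   [R1 at 1]
2. g(b, g(s(s(b)), s(b)))  →  e   [R4 at ε]

e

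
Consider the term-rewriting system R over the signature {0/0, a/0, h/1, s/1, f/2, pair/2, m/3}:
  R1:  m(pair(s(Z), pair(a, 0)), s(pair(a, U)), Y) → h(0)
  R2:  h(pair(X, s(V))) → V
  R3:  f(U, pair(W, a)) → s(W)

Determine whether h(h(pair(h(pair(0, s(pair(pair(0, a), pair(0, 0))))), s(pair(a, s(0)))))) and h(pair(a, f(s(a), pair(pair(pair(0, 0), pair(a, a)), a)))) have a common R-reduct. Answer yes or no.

no — NF(t₁) = 0, NF(t₂) = pair(pair(0, 0), pair(a, a))

Reduce t₁ = h(h(pair(h(pair(0, s(pair(pair(0, a), pair(0, 0))))), s(pair(a, s(0)))))):
1. h(h(pair(h(pair(0, s(pair(pair(0, a), pair(0, 0))))), s(pair(a, s(0))))))  →  h(pair(a, s(0)))   [R2 at 1]
2. h(pair(a, s(0)))  →  0   [R2 at ε]

Reduce t₂ = h(pair(a, f(s(a), pair(pair(pair(0, 0), pair(a, a)), a)))):
1. h(pair(a, f(s(a), pair(pair(pair(0, 0), pair(a, a)), a))))  →  h(pair(a, s(pair(pair(0, 0), pair(a, a)))))   [R3 at 1.2]
2. h(pair(a, s(pair(pair(0, 0), pair(a, a)))))  →  pair(pair(0, 0), pair(a, a))   [R2 at ε]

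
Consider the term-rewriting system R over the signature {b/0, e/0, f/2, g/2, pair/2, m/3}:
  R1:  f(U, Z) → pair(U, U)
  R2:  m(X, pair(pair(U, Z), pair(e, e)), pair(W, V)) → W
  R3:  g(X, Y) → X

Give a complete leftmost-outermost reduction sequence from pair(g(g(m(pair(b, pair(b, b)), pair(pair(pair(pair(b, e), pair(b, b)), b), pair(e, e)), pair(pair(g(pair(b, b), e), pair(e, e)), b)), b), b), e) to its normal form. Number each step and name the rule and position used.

1. pair(g(g(m(pair(b, pair(b, b)), pair(pair(pair(pair(b, e), pair(b, b)), b), pair(e, e)), pair(pair(g(pair(b, b), e), pair(e, e)), b)), b), b), e)  →  pair(g(m(pair(b, pair(b, b)), pair(pair(pair(pair(b, e), pair(b, b)), b), pair(e, e)), pair(pair(g(pair(b, b), e), pair(e, e)), b)), b), e)   [R3 at 1]
2. pair(g(m(pair(b, pair(b, b)), pair(pair(pair(pair(b, e), pair(b, b)), b), pair(e, e)), pair(pair(g(pair(b, b), e), pair(e, e)), b)), b), e)  →  pair(m(pair(b, pair(b, b)), pair(pair(pair(pair(b, e), pair(b, b)), b), pair(e, e)), pair(pair(g(pair(b, b), e), pair(e, e)), b)), e)   [R3 at 1]
3. pair(m(pair(b, pair(b, b)), pair(pair(pair(pair(b, e), pair(b, b)), b), pair(e, e)), pair(pair(g(pair(b, b), e), pair(e, e)), b)), e)  →  pair(pair(g(pair(b, b), e), pair(e, e)), e)   [R2 at 1]
4. pair(pair(g(pair(b, b), e), pair(e, e)), e)  →  pair(pair(pair(b, b), pair(e, e)), e)   [R3 at 1.1]

pair(pair(pair(b, b), pair(e, e)), e)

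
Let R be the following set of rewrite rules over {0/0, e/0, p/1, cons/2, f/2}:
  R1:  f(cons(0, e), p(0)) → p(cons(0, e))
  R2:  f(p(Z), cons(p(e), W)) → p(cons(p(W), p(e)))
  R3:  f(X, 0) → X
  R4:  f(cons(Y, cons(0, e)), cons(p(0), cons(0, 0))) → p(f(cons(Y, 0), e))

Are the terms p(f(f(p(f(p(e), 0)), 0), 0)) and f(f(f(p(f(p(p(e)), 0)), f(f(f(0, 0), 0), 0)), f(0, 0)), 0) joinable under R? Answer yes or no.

Reduce t₁ = p(f(f(p(f(p(e), 0)), 0), 0)):
1. p(f(f(p(f(p(e), 0)), 0), 0))  →  p(f(p(f(p(e), 0)), 0))   [R3 at 1]
2. p(f(p(f(p(e), 0)), 0))  →  p(p(f(p(e), 0)))   [R3 at 1]
3. p(p(f(p(e), 0)))  →  p(p(p(e)))   [R3 at 1.1]

Reduce t₂ = f(f(f(p(f(p(p(e)), 0)), f(f(f(0, 0), 0), 0)), f(0, 0)), 0):
1. f(f(f(p(f(p(p(e)), 0)), f(f(f(0, 0), 0), 0)), f(0, 0)), 0)  →  f(f(p(f(p(p(e)), 0)), f(f(f(0, 0), 0), 0)), f(0, 0))   [R3 at ε]
2. f(f(p(f(p(p(e)), 0)), f(f(f(0, 0), 0), 0)), f(0, 0))  →  f(f(p(p(p(e))), f(f(f(0, 0), 0), 0)), f(0, 0))   [R3 at 1.1.1]
3. f(f(p(p(p(e))), f(f(f(0, 0), 0), 0)), f(0, 0))  →  f(f(p(p(p(e))), f(f(0, 0), 0)), f(0, 0))   [R3 at 1.2]
4. f(f(p(p(p(e))), f(f(0, 0), 0)), f(0, 0))  →  f(f(p(p(p(e))), f(0, 0)), f(0, 0))   [R3 at 1.2]
5. f(f(p(p(p(e))), f(0, 0)), f(0, 0))  →  f(f(p(p(p(e))), 0), f(0, 0))   [R3 at 1.2]
6. f(f(p(p(p(e))), 0), f(0, 0))  →  f(p(p(p(e))), f(0, 0))   [R3 at 1]
7. f(p(p(p(e))), f(0, 0))  →  f(p(p(p(e))), 0)   [R3 at 2]
8. f(p(p(p(e))), 0)  →  p(p(p(e)))   [R3 at ε]

yes — NF(t₁) = p(p(p(e))), NF(t₂) = p(p(p(e)))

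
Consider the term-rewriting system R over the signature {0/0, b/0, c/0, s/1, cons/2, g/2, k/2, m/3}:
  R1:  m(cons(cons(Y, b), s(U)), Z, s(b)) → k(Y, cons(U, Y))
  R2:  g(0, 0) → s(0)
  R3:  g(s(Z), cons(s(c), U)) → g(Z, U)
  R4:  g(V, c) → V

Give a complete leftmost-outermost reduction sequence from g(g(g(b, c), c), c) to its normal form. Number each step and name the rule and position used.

b

1. g(g(g(b, c), c), c)  →  g(g(b, c), c)   [R4 at ε]
2. g(g(b, c), c)  →  g(b, c)   [R4 at ε]
3. g(b, c)  →  b   [R4 at ε]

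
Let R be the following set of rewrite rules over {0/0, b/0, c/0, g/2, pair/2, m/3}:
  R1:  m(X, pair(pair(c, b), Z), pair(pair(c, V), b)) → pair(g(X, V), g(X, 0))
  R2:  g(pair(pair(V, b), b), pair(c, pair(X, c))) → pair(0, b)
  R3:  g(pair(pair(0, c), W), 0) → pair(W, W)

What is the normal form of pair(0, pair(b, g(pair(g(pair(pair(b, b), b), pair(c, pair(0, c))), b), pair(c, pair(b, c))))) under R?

pair(0, pair(b, pair(0, b)))

1. pair(0, pair(b, g(pair(g(pair(pair(b, b), b), pair(c, pair(0, c))), b), pair(c, pair(b, c)))))  →  pair(0, pair(b, g(pair(pair(0, b), b), pair(c, pair(b, c)))))   [R2 at 2.2.1.1]
2. pair(0, pair(b, g(pair(pair(0, b), b), pair(c, pair(b, c)))))  →  pair(0, pair(b, pair(0, b)))   [R2 at 2.2]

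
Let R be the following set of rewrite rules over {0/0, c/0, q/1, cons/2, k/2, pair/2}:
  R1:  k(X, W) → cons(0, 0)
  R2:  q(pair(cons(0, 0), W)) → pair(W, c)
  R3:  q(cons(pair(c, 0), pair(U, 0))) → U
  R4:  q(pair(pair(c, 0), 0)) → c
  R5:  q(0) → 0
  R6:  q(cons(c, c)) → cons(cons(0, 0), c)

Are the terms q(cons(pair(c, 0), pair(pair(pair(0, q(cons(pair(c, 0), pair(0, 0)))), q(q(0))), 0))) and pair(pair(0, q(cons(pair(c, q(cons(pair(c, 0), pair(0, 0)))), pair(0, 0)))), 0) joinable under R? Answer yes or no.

yes — NF(t₁) = pair(pair(0, 0), 0), NF(t₂) = pair(pair(0, 0), 0)

Reduce t₁ = q(cons(pair(c, 0), pair(pair(pair(0, q(cons(pair(c, 0), pair(0, 0)))), q(q(0))), 0))):
1. q(cons(pair(c, 0), pair(pair(pair(0, q(cons(pair(c, 0), pair(0, 0)))), q(q(0))), 0)))  →  pair(pair(0, q(cons(pair(c, 0), pair(0, 0)))), q(q(0)))   [R3 at ε]
2. pair(pair(0, q(cons(pair(c, 0), pair(0, 0)))), q(q(0)))  →  pair(pair(0, 0), q(q(0)))   [R3 at 1.2]
3. pair(pair(0, 0), q(q(0)))  →  pair(pair(0, 0), q(0))   [R5 at 2.1]
4. pair(pair(0, 0), q(0))  →  pair(pair(0, 0), 0)   [R5 at 2]

Reduce t₂ = pair(pair(0, q(cons(pair(c, q(cons(pair(c, 0), pair(0, 0)))), pair(0, 0)))), 0):
1. pair(pair(0, q(cons(pair(c, q(cons(pair(c, 0), pair(0, 0)))), pair(0, 0)))), 0)  →  pair(pair(0, q(cons(pair(c, 0), pair(0, 0)))), 0)   [R3 at 1.2.1.1.2]
2. pair(pair(0, q(cons(pair(c, 0), pair(0, 0)))), 0)  →  pair(pair(0, 0), 0)   [R3 at 1.2]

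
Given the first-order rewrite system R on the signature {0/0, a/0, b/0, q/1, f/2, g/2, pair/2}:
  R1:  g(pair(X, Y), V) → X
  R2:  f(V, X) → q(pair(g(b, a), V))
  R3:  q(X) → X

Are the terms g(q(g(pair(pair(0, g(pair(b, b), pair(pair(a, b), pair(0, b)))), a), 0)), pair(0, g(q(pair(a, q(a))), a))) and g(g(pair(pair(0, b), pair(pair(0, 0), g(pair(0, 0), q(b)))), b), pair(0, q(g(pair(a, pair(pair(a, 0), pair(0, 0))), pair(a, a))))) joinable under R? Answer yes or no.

yes — NF(t₁) = 0, NF(t₂) = 0

Reduce t₁ = g(q(g(pair(pair(0, g(pair(b, b), pair(pair(a, b), pair(0, b)))), a), 0)), pair(0, g(q(pair(a, q(a))), a))):
1. g(q(g(pair(pair(0, g(pair(b, b), pair(pair(a, b), pair(0, b)))), a), 0)), pair(0, g(q(pair(a, q(a))), a)))  →  g(g(pair(pair(0, g(pair(b, b), pair(pair(a, b), pair(0, b)))), a), 0), pair(0, g(q(pair(a, q(a))), a)))   [R3 at 1]
2. g(g(pair(pair(0, g(pair(b, b), pair(pair(a, b), pair(0, b)))), a), 0), pair(0, g(q(pair(a, q(a))), a)))  →  g(pair(0, g(pair(b, b), pair(pair(a, b), pair(0, b)))), pair(0, g(q(pair(a, q(a))), a)))   [R1 at 1]
3. g(pair(0, g(pair(b, b), pair(pair(a, b), pair(0, b)))), pair(0, g(q(pair(a, q(a))), a)))  →  0   [R1 at ε]

Reduce t₂ = g(g(pair(pair(0, b), pair(pair(0, 0), g(pair(0, 0), q(b)))), b), pair(0, q(g(pair(a, pair(pair(a, 0), pair(0, 0))), pair(a, a))))):
1. g(g(pair(pair(0, b), pair(pair(0, 0), g(pair(0, 0), q(b)))), b), pair(0, q(g(pair(a, pair(pair(a, 0), pair(0, 0))), pair(a, a)))))  →  g(pair(0, b), pair(0, q(g(pair(a, pair(pair(a, 0), pair(0, 0))), pair(a, a)))))   [R1 at 1]
2. g(pair(0, b), pair(0, q(g(pair(a, pair(pair(a, 0), pair(0, 0))), pair(a, a)))))  →  0   [R1 at ε]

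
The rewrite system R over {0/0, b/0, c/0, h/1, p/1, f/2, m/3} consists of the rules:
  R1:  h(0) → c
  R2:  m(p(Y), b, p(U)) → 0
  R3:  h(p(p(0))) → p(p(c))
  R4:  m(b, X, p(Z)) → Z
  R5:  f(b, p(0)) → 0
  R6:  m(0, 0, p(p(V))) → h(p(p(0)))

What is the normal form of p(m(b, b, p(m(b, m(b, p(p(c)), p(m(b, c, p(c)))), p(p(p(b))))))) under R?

1. p(m(b, b, p(m(b, m(b, p(p(c)), p(m(b, c, p(c)))), p(p(p(b)))))))  →  p(m(b, m(b, p(p(c)), p(m(b, c, p(c)))), p(p(p(b)))))   [R4 at 1]
2. p(m(b, m(b, p(p(c)), p(m(b, c, p(c)))), p(p(p(b)))))  →  p(p(p(b)))   [R4 at 1]

p(p(p(b)))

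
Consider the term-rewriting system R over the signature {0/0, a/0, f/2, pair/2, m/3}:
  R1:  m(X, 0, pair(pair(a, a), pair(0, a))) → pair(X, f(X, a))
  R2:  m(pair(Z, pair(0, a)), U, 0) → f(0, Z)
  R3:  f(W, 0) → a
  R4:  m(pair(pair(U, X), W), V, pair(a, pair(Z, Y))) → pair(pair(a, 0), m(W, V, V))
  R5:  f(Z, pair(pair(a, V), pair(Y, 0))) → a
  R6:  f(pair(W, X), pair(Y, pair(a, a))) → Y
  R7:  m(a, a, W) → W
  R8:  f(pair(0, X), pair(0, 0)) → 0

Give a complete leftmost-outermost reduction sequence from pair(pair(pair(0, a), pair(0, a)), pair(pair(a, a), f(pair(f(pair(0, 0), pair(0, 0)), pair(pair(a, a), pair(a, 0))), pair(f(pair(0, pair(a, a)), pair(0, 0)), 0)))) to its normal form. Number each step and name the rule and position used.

pair(pair(pair(0, a), pair(0, a)), pair(pair(a, a), 0))

1. pair(pair(pair(0, a), pair(0, a)), pair(pair(a, a), f(pair(f(pair(0, 0), pair(0, 0)), pair(pair(a, a), pair(a, 0))), pair(f(pair(0, pair(a, a)), pair(0, 0)), 0))))  →  pair(pair(pair(0, a), pair(0, a)), pair(pair(a, a), f(pair(0, pair(pair(a, a), pair(a, 0))), pair(f(pair(0, pair(a, a)), pair(0, 0)), 0))))   [R8 at 2.2.1.1]
2. pair(pair(pair(0, a), pair(0, a)), pair(pair(a, a), f(pair(0, pair(pair(a, a), pair(a, 0))), pair(f(pair(0, pair(a, a)), pair(0, 0)), 0))))  →  pair(pair(pair(0, a), pair(0, a)), pair(pair(a, a), f(pair(0, pair(pair(a, a), pair(a, 0))), pair(0, 0))))   [R8 at 2.2.2.1]
3. pair(pair(pair(0, a), pair(0, a)), pair(pair(a, a), f(pair(0, pair(pair(a, a), pair(a, 0))), pair(0, 0))))  →  pair(pair(pair(0, a), pair(0, a)), pair(pair(a, a), 0))   [R8 at 2.2]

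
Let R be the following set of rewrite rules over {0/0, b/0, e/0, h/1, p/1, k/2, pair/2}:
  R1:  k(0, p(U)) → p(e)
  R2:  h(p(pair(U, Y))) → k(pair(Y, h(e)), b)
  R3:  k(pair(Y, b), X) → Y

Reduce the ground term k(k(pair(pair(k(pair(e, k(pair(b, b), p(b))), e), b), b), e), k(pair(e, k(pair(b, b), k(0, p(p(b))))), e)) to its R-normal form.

e

1. k(k(pair(pair(k(pair(e, k(pair(b, b), p(b))), e), b), b), e), k(pair(e, k(pair(b, b), k(0, p(p(b))))), e))  →  k(pair(k(pair(e, k(pair(b, b), p(b))), e), b), k(pair(e, k(pair(b, b), k(0, p(p(b))))), e))   [R3 at 1]
2. k(pair(k(pair(e, k(pair(b, b), p(b))), e), b), k(pair(e, k(pair(b, b), k(0, p(p(b))))), e))  →  k(pair(e, k(pair(b, b), p(b))), e)   [R3 at ε]
3. k(pair(e, k(pair(b, b), p(b))), e)  →  k(pair(e, b), e)   [R3 at 1.2]
4. k(pair(e, b), e)  →  e   [R3 at ε]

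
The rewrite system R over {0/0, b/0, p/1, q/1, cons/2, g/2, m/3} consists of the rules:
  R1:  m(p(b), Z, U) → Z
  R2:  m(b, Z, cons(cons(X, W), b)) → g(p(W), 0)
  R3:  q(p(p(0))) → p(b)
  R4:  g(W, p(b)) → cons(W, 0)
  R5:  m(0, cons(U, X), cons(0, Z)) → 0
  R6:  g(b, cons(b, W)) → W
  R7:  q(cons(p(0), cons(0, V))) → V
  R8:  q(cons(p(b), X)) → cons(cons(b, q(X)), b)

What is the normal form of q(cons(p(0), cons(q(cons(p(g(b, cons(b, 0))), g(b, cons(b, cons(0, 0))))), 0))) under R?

1. q(cons(p(0), cons(q(cons(p(g(b, cons(b, 0))), g(b, cons(b, cons(0, 0))))), 0)))  →  q(cons(p(0), cons(q(cons(p(0), g(b, cons(b, cons(0, 0))))), 0)))   [R6 at 1.2.1.1.1.1]
2. q(cons(p(0), cons(q(cons(p(0), g(b, cons(b, cons(0, 0))))), 0)))  →  q(cons(p(0), cons(q(cons(p(0), cons(0, 0))), 0)))   [R6 at 1.2.1.1.2]
3. q(cons(p(0), cons(q(cons(p(0), cons(0, 0))), 0)))  →  q(cons(p(0), cons(0, 0)))   [R7 at 1.2.1]
4. q(cons(p(0), cons(0, 0)))  →  0   [R7 at ε]

0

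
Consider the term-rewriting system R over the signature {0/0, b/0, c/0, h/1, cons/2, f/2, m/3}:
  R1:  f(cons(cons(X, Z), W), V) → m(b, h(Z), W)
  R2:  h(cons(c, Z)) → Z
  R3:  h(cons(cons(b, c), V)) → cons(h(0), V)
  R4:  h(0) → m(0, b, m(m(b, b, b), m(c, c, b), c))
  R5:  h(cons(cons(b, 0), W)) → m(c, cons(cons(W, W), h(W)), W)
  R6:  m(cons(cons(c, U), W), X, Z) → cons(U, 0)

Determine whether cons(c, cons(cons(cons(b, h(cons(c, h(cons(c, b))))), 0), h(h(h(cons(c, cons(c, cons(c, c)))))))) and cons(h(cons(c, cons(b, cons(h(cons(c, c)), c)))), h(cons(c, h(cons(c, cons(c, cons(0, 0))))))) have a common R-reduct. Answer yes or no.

no — NF(t₁) = cons(c, cons(cons(cons(b, b), 0), c)), NF(t₂) = cons(cons(b, cons(c, c)), cons(c, cons(0, 0)))

Reduce t₁ = cons(c, cons(cons(cons(b, h(cons(c, h(cons(c, b))))), 0), h(h(h(cons(c, cons(c, cons(c, c)))))))):
1. cons(c, cons(cons(cons(b, h(cons(c, h(cons(c, b))))), 0), h(h(h(cons(c, cons(c, cons(c, c))))))))  →  cons(c, cons(cons(cons(b, h(cons(c, b))), 0), h(h(h(cons(c, cons(c, cons(c, c))))))))   [R2 at 2.1.1.2]
2. cons(c, cons(cons(cons(b, h(cons(c, b))), 0), h(h(h(cons(c, cons(c, cons(c, c))))))))  →  cons(c, cons(cons(cons(b, b), 0), h(h(h(cons(c, cons(c, cons(c, c))))))))   [R2 at 2.1.1.2]
3. cons(c, cons(cons(cons(b, b), 0), h(h(h(cons(c, cons(c, cons(c, c))))))))  →  cons(c, cons(cons(cons(b, b), 0), h(h(cons(c, cons(c, c))))))   [R2 at 2.2.1.1]
4. cons(c, cons(cons(cons(b, b), 0), h(h(cons(c, cons(c, c))))))  →  cons(c, cons(cons(cons(b, b), 0), h(cons(c, c))))   [R2 at 2.2.1]
5. cons(c, cons(cons(cons(b, b), 0), h(cons(c, c))))  →  cons(c, cons(cons(cons(b, b), 0), c))   [R2 at 2.2]

Reduce t₂ = cons(h(cons(c, cons(b, cons(h(cons(c, c)), c)))), h(cons(c, h(cons(c, cons(c, cons(0, 0))))))):
1. cons(h(cons(c, cons(b, cons(h(cons(c, c)), c)))), h(cons(c, h(cons(c, cons(c, cons(0, 0)))))))  →  cons(cons(b, cons(h(cons(c, c)), c)), h(cons(c, h(cons(c, cons(c, cons(0, 0)))))))   [R2 at 1]
2. cons(cons(b, cons(h(cons(c, c)), c)), h(cons(c, h(cons(c, cons(c, cons(0, 0)))))))  →  cons(cons(b, cons(c, c)), h(cons(c, h(cons(c, cons(c, cons(0, 0)))))))   [R2 at 1.2.1]
3. cons(cons(b, cons(c, c)), h(cons(c, h(cons(c, cons(c, cons(0, 0)))))))  →  cons(cons(b, cons(c, c)), h(cons(c, cons(c, cons(0, 0)))))   [R2 at 2]
4. cons(cons(b, cons(c, c)), h(cons(c, cons(c, cons(0, 0)))))  →  cons(cons(b, cons(c, c)), cons(c, cons(0, 0)))   [R2 at 2]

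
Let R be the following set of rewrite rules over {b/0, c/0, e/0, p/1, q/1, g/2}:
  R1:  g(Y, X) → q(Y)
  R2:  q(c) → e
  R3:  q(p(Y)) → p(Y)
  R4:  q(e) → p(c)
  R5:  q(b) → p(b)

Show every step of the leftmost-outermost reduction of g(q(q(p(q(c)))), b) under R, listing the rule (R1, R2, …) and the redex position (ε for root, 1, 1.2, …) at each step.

1. g(q(q(p(q(c)))), b)  →  q(q(q(p(q(c)))))   [R1 at ε]
2. q(q(q(p(q(c)))))  →  q(q(p(q(c))))   [R3 at 1.1]
3. q(q(p(q(c))))  →  q(p(q(c)))   [R3 at 1]
4. q(p(q(c)))  →  p(q(c))   [R3 at ε]
5. p(q(c))  →  p(e)   [R2 at 1]

p(e)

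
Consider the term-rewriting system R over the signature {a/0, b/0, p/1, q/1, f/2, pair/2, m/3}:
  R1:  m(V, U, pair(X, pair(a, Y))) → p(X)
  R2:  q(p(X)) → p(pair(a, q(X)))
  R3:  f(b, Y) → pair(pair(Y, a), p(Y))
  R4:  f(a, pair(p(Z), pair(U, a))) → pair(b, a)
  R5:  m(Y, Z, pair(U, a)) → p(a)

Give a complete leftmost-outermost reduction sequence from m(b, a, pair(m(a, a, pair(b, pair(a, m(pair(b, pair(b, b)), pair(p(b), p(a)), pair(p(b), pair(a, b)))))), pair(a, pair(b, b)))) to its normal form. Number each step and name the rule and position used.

1. m(b, a, pair(m(a, a, pair(b, pair(a, m(pair(b, pair(b, b)), pair(p(b), p(a)), pair(p(b), pair(a, b)))))), pair(a, pair(b, b))))  →  p(m(a, a, pair(b, pair(a, m(pair(b, pair(b, b)), pair(p(b), p(a)), pair(p(b), pair(a, b)))))))   [R1 at ε]
2. p(m(a, a, pair(b, pair(a, m(pair(b, pair(b, b)), pair(p(b), p(a)), pair(p(b), pair(a, b)))))))  →  p(p(b))   [R1 at 1]

p(p(b))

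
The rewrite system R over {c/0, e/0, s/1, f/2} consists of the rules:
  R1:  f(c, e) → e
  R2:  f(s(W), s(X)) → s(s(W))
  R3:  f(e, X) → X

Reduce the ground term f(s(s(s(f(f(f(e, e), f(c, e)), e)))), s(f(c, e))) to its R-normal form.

1. f(s(s(s(f(f(f(e, e), f(c, e)), e)))), s(f(c, e)))  →  s(s(s(s(f(f(f(e, e), f(c, e)), e)))))   [R2 at ε]
2. s(s(s(s(f(f(f(e, e), f(c, e)), e)))))  →  s(s(s(s(f(f(e, f(c, e)), e)))))   [R3 at 1.1.1.1.1.1]
3. s(s(s(s(f(f(e, f(c, e)), e)))))  →  s(s(s(s(f(f(c, e), e)))))   [R3 at 1.1.1.1.1]
4. s(s(s(s(f(f(c, e), e)))))  →  s(s(s(s(f(e, e)))))   [R1 at 1.1.1.1.1]
5. s(s(s(s(f(e, e)))))  →  s(s(s(s(e))))   [R3 at 1.1.1.1]

s(s(s(s(e))))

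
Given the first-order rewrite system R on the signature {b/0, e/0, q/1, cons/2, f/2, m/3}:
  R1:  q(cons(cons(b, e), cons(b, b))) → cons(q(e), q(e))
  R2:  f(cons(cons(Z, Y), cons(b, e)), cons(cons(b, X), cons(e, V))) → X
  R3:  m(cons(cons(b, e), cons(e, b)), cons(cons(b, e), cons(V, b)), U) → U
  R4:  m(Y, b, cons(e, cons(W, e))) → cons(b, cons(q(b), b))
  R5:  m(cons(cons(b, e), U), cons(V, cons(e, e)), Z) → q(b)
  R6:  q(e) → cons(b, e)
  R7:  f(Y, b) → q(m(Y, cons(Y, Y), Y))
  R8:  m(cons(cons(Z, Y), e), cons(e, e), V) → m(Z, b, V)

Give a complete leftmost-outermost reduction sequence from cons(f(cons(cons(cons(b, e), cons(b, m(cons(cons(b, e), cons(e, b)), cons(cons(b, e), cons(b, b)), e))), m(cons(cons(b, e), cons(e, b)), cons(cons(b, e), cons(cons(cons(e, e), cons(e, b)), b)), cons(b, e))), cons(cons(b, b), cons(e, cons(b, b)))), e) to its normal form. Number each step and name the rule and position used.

1. cons(f(cons(cons(cons(b, e), cons(b, m(cons(cons(b, e), cons(e, b)), cons(cons(b, e), cons(b, b)), e))), m(cons(cons(b, e), cons(e, b)), cons(cons(b, e), cons(cons(cons(e, e), cons(e, b)), b)), cons(b, e))), cons(cons(b, b), cons(e, cons(b, b)))), e)  →  cons(f(cons(cons(cons(b, e), cons(b, e)), m(cons(cons(b, e), cons(e, b)), cons(cons(b, e), cons(cons(cons(e, e), cons(e, b)), b)), cons(b, e))), cons(cons(b, b), cons(e, cons(b, b)))), e)   [R3 at 1.1.1.2.2]
2. cons(f(cons(cons(cons(b, e), cons(b, e)), m(cons(cons(b, e), cons(e, b)), cons(cons(b, e), cons(cons(cons(e, e), cons(e, b)), b)), cons(b, e))), cons(cons(b, b), cons(e, cons(b, b)))), e)  →  cons(f(cons(cons(cons(b, e), cons(b, e)), cons(b, e)), cons(cons(b, b), cons(e, cons(b, b)))), e)   [R3 at 1.1.2]
3. cons(f(cons(cons(cons(b, e), cons(b, e)), cons(b, e)), cons(cons(b, b), cons(e, cons(b, b)))), e)  →  cons(b, e)   [R2 at 1]

cons(b, e)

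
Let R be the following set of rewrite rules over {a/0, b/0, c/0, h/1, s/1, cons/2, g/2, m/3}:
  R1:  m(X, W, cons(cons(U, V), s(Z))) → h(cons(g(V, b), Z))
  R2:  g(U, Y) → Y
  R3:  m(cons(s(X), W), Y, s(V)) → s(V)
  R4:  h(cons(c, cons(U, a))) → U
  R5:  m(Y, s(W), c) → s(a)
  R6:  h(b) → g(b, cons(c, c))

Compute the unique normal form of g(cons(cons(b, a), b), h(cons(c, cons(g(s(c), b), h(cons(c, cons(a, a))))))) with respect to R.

b

1. g(cons(cons(b, a), b), h(cons(c, cons(g(s(c), b), h(cons(c, cons(a, a)))))))  →  h(cons(c, cons(g(s(c), b), h(cons(c, cons(a, a))))))   [R2 at ε]
2. h(cons(c, cons(g(s(c), b), h(cons(c, cons(a, a))))))  →  h(cons(c, cons(b, h(cons(c, cons(a, a))))))   [R2 at 1.2.1]
3. h(cons(c, cons(b, h(cons(c, cons(a, a))))))  →  h(cons(c, cons(b, a)))   [R4 at 1.2.2]
4. h(cons(c, cons(b, a)))  →  b   [R4 at ε]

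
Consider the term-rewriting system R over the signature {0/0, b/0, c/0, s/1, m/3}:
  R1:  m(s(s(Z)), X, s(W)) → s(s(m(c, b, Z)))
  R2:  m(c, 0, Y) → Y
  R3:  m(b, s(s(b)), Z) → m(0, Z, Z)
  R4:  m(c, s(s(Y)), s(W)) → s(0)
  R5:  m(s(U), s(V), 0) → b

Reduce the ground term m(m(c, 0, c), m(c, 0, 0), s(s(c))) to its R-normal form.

1. m(m(c, 0, c), m(c, 0, 0), s(s(c)))  →  m(c, m(c, 0, 0), s(s(c)))   [R2 at 1]
2. m(c, m(c, 0, 0), s(s(c)))  →  m(c, 0, s(s(c)))   [R2 at 2]
3. m(c, 0, s(s(c)))  →  s(s(c))   [R2 at ε]

s(s(c))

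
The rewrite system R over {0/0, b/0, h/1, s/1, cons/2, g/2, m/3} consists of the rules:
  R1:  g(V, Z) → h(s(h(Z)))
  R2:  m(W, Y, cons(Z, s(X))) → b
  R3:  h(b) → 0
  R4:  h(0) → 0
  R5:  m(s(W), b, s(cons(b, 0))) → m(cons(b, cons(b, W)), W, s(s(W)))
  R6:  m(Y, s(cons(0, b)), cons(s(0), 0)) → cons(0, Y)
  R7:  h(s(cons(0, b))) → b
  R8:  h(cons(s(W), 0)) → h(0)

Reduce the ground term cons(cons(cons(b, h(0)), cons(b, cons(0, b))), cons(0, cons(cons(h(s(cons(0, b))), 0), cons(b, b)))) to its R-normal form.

1. cons(cons(cons(b, h(0)), cons(b, cons(0, b))), cons(0, cons(cons(h(s(cons(0, b))), 0), cons(b, b))))  →  cons(cons(cons(b, 0), cons(b, cons(0, b))), cons(0, cons(cons(h(s(cons(0, b))), 0), cons(b, b))))   [R4 at 1.1.2]
2. cons(cons(cons(b, 0), cons(b, cons(0, b))), cons(0, cons(cons(h(s(cons(0, b))), 0), cons(b, b))))  →  cons(cons(cons(b, 0), cons(b, cons(0, b))), cons(0, cons(cons(b, 0), cons(b, b))))   [R7 at 2.2.1.1]

cons(cons(cons(b, 0), cons(b, cons(0, b))), cons(0, cons(cons(b, 0), cons(b, b))))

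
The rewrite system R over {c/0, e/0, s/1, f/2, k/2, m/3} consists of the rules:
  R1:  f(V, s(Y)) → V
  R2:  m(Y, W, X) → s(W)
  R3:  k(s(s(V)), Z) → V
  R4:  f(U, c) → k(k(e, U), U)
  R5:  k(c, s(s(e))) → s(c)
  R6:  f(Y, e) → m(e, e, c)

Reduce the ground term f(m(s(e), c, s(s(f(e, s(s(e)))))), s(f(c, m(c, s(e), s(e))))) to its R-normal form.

s(c)

1. f(m(s(e), c, s(s(f(e, s(s(e)))))), s(f(c, m(c, s(e), s(e)))))  →  m(s(e), c, s(s(f(e, s(s(e))))))   [R1 at ε]
2. m(s(e), c, s(s(f(e, s(s(e))))))  →  s(c)   [R2 at ε]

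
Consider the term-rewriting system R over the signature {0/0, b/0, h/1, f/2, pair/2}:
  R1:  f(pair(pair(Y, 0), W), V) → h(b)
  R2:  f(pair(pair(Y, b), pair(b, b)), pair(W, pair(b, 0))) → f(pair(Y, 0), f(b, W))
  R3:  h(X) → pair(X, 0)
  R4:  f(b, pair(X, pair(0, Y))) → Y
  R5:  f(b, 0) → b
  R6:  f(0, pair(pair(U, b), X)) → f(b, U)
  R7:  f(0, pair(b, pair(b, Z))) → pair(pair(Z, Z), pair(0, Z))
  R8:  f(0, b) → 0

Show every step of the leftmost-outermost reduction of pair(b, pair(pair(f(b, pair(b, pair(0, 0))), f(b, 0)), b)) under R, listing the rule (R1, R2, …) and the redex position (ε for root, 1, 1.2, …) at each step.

1. pair(b, pair(pair(f(b, pair(b, pair(0, 0))), f(b, 0)), b))  →  pair(b, pair(pair(0, f(b, 0)), b))   [R4 at 2.1.1]
2. pair(b, pair(pair(0, f(b, 0)), b))  →  pair(b, pair(pair(0, b), b))   [R5 at 2.1.2]

pair(b, pair(pair(0, b), b))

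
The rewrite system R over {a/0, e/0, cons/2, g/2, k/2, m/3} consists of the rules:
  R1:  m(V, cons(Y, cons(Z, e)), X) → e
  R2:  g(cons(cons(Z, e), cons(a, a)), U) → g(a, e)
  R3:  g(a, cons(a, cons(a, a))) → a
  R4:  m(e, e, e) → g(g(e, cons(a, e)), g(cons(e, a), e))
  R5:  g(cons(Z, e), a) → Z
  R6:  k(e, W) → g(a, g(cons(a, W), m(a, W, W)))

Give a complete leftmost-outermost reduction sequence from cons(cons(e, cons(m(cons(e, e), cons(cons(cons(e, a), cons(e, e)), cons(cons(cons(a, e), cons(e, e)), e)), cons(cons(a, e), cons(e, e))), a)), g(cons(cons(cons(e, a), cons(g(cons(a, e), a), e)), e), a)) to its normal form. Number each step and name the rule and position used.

1. cons(cons(e, cons(m(cons(e, e), cons(cons(cons(e, a), cons(e, e)), cons(cons(cons(a, e), cons(e, e)), e)), cons(cons(a, e), cons(e, e))), a)), g(cons(cons(cons(e, a), cons(g(cons(a, e), a), e)), e), a))  →  cons(cons(e, cons(e, a)), g(cons(cons(cons(e, a), cons(g(cons(a, e), a), e)), e), a))   [R1 at 1.2.1]
2. cons(cons(e, cons(e, a)), g(cons(cons(cons(e, a), cons(g(cons(a, e), a), e)), e), a))  →  cons(cons(e, cons(e, a)), cons(cons(e, a), cons(g(cons(a, e), a), e)))   [R5 at 2]
3. cons(cons(e, cons(e, a)), cons(cons(e, a), cons(g(cons(a, e), a), e)))  →  cons(cons(e, cons(e, a)), cons(cons(e, a), cons(a, e)))   [R5 at 2.2.1]

cons(cons(e, cons(e, a)), cons(cons(e, a), cons(a, e)))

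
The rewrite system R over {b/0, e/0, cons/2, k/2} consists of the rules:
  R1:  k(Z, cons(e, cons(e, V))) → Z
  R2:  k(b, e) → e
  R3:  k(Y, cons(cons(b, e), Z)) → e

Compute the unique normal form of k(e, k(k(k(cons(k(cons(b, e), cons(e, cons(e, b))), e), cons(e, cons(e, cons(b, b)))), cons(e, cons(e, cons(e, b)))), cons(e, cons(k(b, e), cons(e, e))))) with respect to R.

1. k(e, k(k(k(cons(k(cons(b, e), cons(e, cons(e, b))), e), cons(e, cons(e, cons(b, b)))), cons(e, cons(e, cons(e, b)))), cons(e, cons(k(b, e), cons(e, e)))))  →  k(e, k(k(cons(k(cons(b, e), cons(e, cons(e, b))), e), cons(e, cons(e, cons(b, b)))), cons(e, cons(k(b, e), cons(e, e)))))   [R1 at 2.1]
2. k(e, k(k(cons(k(cons(b, e), cons(e, cons(e, b))), e), cons(e, cons(e, cons(b, b)))), cons(e, cons(k(b, e), cons(e, e)))))  →  k(e, k(cons(k(cons(b, e), cons(e, cons(e, b))), e), cons(e, cons(k(b, e), cons(e, e)))))   [R1 at 2.1]
3. k(e, k(cons(k(cons(b, e), cons(e, cons(e, b))), e), cons(e, cons(k(b, e), cons(e, e)))))  →  k(e, k(cons(cons(b, e), e), cons(e, cons(k(b, e), cons(e, e)))))   [R1 at 2.1.1]
4. k(e, k(cons(cons(b, e), e), cons(e, cons(k(b, e), cons(e, e)))))  →  k(e, k(cons(cons(b, e), e), cons(e, cons(e, cons(e, e)))))   [R2 at 2.2.2.1]
5. k(e, k(cons(cons(b, e), e), cons(e, cons(e, cons(e, e)))))  →  k(e, cons(cons(b, e), e))   [R1 at 2]
6. k(e, cons(cons(b, e), e))  →  e   [R3 at ε]

e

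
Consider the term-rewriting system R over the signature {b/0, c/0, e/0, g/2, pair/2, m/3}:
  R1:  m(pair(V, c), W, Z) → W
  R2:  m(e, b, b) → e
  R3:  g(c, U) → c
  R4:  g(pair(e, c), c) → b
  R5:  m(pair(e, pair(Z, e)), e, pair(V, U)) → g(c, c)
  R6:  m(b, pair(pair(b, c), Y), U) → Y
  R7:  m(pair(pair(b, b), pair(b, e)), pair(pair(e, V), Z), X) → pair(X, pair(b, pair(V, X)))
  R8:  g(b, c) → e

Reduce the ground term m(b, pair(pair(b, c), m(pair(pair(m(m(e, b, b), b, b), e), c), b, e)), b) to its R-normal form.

b

1. m(b, pair(pair(b, c), m(pair(pair(m(m(e, b, b), b, b), e), c), b, e)), b)  →  m(pair(pair(m(m(e, b, b), b, b), e), c), b, e)   [R6 at ε]
2. m(pair(pair(m(m(e, b, b), b, b), e), c), b, e)  →  b   [R1 at ε]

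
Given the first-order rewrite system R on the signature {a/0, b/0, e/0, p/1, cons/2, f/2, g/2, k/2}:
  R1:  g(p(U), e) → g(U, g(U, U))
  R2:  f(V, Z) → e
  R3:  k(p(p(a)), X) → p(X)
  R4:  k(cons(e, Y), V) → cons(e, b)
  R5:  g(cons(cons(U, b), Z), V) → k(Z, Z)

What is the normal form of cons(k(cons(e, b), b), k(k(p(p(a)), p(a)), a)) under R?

cons(cons(e, b), p(a))

1. cons(k(cons(e, b), b), k(k(p(p(a)), p(a)), a))  →  cons(cons(e, b), k(k(p(p(a)), p(a)), a))   [R4 at 1]
2. cons(cons(e, b), k(k(p(p(a)), p(a)), a))  →  cons(cons(e, b), k(p(p(a)), a))   [R3 at 2.1]
3. cons(cons(e, b), k(p(p(a)), a))  →  cons(cons(e, b), p(a))   [R3 at 2]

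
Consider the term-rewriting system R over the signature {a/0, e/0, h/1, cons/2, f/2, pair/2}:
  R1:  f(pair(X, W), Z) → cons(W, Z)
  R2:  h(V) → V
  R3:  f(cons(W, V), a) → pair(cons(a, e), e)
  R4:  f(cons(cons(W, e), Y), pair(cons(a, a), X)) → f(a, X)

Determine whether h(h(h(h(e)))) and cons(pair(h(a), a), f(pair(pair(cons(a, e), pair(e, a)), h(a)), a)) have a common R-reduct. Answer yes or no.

no — NF(t₁) = e, NF(t₂) = cons(pair(a, a), cons(a, a))

Reduce t₁ = h(h(h(h(e)))):
1. h(h(h(h(e))))  →  h(h(h(e)))   [R2 at ε]
2. h(h(h(e)))  →  h(h(e))   [R2 at ε]
3. h(h(e))  →  h(e)   [R2 at ε]
4. h(e)  →  e   [R2 at ε]

Reduce t₂ = cons(pair(h(a), a), f(pair(pair(cons(a, e), pair(e, a)), h(a)), a)):
1. cons(pair(h(a), a), f(pair(pair(cons(a, e), pair(e, a)), h(a)), a))  →  cons(pair(a, a), f(pair(pair(cons(a, e), pair(e, a)), h(a)), a))   [R2 at 1.1]
2. cons(pair(a, a), f(pair(pair(cons(a, e), pair(e, a)), h(a)), a))  →  cons(pair(a, a), cons(h(a), a))   [R1 at 2]
3. cons(pair(a, a), cons(h(a), a))  →  cons(pair(a, a), cons(a, a))   [R2 at 2.1]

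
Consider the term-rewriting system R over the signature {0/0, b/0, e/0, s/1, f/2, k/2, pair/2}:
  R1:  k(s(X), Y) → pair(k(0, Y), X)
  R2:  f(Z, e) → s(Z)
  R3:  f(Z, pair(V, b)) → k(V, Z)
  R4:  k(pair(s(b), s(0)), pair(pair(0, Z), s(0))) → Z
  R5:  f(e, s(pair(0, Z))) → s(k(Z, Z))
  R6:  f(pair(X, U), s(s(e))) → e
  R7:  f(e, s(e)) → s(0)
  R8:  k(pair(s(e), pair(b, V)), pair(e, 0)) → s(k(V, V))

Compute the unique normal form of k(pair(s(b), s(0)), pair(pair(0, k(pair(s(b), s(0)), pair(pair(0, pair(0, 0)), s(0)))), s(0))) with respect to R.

1. k(pair(s(b), s(0)), pair(pair(0, k(pair(s(b), s(0)), pair(pair(0, pair(0, 0)), s(0)))), s(0)))  →  k(pair(s(b), s(0)), pair(pair(0, pair(0, 0)), s(0)))   [R4 at ε]
2. k(pair(s(b), s(0)), pair(pair(0, pair(0, 0)), s(0)))  →  pair(0, 0)   [R4 at ε]

pair(0, 0)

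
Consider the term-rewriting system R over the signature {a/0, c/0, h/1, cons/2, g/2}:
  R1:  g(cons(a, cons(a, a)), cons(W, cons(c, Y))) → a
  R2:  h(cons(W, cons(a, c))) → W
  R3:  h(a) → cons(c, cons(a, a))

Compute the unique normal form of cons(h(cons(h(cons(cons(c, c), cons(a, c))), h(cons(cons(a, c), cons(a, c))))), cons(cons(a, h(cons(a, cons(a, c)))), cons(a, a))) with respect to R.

1. cons(h(cons(h(cons(cons(c, c), cons(a, c))), h(cons(cons(a, c), cons(a, c))))), cons(cons(a, h(cons(a, cons(a, c)))), cons(a, a)))  →  cons(h(cons(cons(c, c), h(cons(cons(a, c), cons(a, c))))), cons(cons(a, h(cons(a, cons(a, c)))), cons(a, a)))   [R2 at 1.1.1]
2. cons(h(cons(cons(c, c), h(cons(cons(a, c), cons(a, c))))), cons(cons(a, h(cons(a, cons(a, c)))), cons(a, a)))  →  cons(h(cons(cons(c, c), cons(a, c))), cons(cons(a, h(cons(a, cons(a, c)))), cons(a, a)))   [R2 at 1.1.2]
3. cons(h(cons(cons(c, c), cons(a, c))), cons(cons(a, h(cons(a, cons(a, c)))), cons(a, a)))  →  cons(cons(c, c), cons(cons(a, h(cons(a, cons(a, c)))), cons(a, a)))   [R2 at 1]
4. cons(cons(c, c), cons(cons(a, h(cons(a, cons(a, c)))), cons(a, a)))  →  cons(cons(c, c), cons(cons(a, a), cons(a, a)))   [R2 at 2.1.2]

cons(cons(c, c), cons(cons(a, a), cons(a, a)))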